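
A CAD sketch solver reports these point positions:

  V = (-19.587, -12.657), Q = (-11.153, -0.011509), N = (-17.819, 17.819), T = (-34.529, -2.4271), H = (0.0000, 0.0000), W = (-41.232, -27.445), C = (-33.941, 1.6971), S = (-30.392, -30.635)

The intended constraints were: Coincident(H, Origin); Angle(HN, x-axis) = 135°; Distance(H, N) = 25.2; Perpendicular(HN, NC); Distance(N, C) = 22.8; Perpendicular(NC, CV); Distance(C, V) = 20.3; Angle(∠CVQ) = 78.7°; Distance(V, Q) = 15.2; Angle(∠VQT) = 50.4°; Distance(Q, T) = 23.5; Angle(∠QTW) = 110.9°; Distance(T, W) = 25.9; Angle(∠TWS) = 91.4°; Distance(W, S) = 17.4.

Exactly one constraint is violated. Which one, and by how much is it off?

Distance(W, S) = 17.4 — off by 6.10.

H = (0.00, 0.00) ✓; HN at 135.0° ✓; |HN| = 25.20 ✓; ∠(HN, NC) = 90.00° ✓; |NC| = 22.80 ✓; ∠(NC, CV) = 90.00° ✓; |CV| = 20.30 ✓; ∠CVQ = 78.70° ✓; |VQ| = 15.20 ✓; ∠VQT = 50.40° ✓; |QT| = 23.50 ✓; ∠QTW = 110.9° ✓; |TW| = 25.90 ✓; ∠TWS = 91.40° ✓; |WS| = 11.30 ✗.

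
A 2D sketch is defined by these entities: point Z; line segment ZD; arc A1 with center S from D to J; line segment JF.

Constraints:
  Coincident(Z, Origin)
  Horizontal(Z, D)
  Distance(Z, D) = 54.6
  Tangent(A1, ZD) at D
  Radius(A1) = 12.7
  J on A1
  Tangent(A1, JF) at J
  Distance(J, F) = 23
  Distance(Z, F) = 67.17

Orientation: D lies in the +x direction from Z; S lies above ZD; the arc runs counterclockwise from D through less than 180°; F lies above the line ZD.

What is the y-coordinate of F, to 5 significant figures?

38.973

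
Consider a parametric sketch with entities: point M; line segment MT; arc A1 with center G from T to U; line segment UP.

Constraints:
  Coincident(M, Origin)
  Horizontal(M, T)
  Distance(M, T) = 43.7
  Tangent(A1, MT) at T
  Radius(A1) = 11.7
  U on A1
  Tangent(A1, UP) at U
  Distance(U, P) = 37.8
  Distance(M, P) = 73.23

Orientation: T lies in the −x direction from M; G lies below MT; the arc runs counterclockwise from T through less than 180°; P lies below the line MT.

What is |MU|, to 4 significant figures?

56.73

M is at the origin; M and T share the same y with |MT| = 43.7 and T on the −x side, so T = (-43.70, 0.000). Tangency of A1 to MT means the radius GT is perpendicular to MT, so G = T + (0, -11.7) = (-43.70, -11.70). Since GU ⟂ UP (tangency), |GP| = √(11.7² + 37.8²) = 39.57 regardless of where U sits on A1. So P lies on both circle(M, 73.23) and circle(G, 39.57); the below-MT intersection is P = (-53.46, -50.05). U is the foot of the tangent from P: U = (-55.38, -12.30).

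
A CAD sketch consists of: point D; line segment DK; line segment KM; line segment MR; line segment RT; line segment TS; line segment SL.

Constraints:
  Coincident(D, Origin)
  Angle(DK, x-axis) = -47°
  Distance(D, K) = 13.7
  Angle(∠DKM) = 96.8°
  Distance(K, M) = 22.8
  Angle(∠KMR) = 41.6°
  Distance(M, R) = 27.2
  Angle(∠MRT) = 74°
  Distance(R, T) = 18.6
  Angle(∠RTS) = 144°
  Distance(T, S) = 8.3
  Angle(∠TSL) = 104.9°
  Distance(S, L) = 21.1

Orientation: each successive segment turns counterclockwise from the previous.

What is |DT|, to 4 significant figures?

12.94

∠KMR = 41.6° gives MR at 174.6° from the x-axis; with |MR| = 27.2, R = (0.6628, 6.006). ∠MRT = 74.0° gives RT at -79.40° from the x-axis; with |RT| = 18.6, T = (4.084, -12.28). Then |DT| = |T − D| = 12.94.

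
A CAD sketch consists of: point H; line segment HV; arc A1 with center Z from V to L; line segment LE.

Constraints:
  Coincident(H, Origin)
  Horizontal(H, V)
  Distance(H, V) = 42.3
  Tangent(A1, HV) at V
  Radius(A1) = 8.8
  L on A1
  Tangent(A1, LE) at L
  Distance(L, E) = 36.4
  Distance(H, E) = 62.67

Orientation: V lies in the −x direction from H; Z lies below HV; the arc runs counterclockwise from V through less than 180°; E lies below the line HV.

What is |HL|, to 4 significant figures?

52.00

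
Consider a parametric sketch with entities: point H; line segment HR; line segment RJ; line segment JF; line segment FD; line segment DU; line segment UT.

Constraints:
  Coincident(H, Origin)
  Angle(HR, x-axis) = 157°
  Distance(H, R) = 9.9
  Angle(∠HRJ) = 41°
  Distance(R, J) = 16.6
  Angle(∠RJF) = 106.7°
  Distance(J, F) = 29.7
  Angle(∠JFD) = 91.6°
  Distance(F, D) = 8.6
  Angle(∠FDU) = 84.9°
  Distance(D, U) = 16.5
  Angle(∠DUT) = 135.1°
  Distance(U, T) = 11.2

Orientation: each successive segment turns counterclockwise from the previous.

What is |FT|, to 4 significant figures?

23.68

H is at the origin; HR runs at 157.0° with length 9.9, so R = (-9.113, 3.868). ∠HRJ = 41.0° gives RJ at -64.00° from the x-axis; with |RJ| = 16.6, J = (-1.836, -11.05). ∠RJF = 106.7° gives JF at 9.300° from the x-axis; with |JF| = 29.7, F = (27.47, -6.252). ∠JFD = 91.6° gives FD at 97.70° from the x-axis; with |FD| = 8.6, D = (26.32, 2.270). ∠FDU = 84.9° gives DU at -167.2° from the x-axis; with |DU| = 16.5, U = (10.23, -1.385). ∠DUT = 135.1° gives UT at -122.3° from the x-axis; with |UT| = 11.2, T = (4.247, -10.85). Then |FT| = |T − F| = 23.68.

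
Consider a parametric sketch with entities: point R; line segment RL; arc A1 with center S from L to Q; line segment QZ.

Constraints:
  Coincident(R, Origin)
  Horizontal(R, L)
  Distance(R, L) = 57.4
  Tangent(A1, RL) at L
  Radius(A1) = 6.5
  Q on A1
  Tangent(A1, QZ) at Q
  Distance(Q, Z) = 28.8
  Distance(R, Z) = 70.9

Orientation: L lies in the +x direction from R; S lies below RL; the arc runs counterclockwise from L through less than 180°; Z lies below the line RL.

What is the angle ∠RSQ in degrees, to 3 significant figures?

26.6°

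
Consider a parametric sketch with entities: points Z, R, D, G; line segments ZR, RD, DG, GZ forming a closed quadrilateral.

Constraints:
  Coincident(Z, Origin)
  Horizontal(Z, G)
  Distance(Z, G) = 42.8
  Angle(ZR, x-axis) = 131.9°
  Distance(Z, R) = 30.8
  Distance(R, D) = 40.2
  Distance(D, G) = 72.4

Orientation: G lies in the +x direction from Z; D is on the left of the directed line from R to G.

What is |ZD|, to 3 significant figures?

57.9

Z is at the origin; ZG is horizontal with |ZG| = 42.8 and G in +x, so G = (42.8, 0). ZR runs at 131.9° with |ZR| = 30.8, so R = (-20.6, 22.9). D is determined by |RD| = 40.2 and |DG| = 72.4 together: it lies at the intersection of circle(R, 40.2) and circle(G, 72.4). With |RG| = 67.4, the foot of the radical line on RG is 6.79 from R and the perpendicular offset is √(40.2² − 6.79²) = 39.6. Taking the left-of-RG solution: D = (-0.703, 57.9).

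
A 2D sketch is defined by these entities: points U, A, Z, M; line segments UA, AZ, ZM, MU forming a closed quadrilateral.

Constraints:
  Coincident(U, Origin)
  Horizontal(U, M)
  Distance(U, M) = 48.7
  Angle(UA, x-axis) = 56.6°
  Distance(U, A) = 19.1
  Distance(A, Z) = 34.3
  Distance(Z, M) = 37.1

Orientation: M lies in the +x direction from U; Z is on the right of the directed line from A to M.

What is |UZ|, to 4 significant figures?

24.12

U is at the origin; U and M share the same y with |UM| = 48.7 and M in +x, so M = (48.7, 0). UA runs at 56.6° with |UA| = 19.1, so A = (10.51, 15.95). Z is determined by |AZ| = 34.3 and |ZM| = 37.1 together: it lies at the intersection of circle(A, 34.3) and circle(M, 37.1). With |AM| = 41.38, the foot of the radical line on AM is 18.28 from A and the perpendicular offset is √(34.3² − 18.28²) = 29.03. Taking the right-of-AM solution: Z = (16.19, -17.88).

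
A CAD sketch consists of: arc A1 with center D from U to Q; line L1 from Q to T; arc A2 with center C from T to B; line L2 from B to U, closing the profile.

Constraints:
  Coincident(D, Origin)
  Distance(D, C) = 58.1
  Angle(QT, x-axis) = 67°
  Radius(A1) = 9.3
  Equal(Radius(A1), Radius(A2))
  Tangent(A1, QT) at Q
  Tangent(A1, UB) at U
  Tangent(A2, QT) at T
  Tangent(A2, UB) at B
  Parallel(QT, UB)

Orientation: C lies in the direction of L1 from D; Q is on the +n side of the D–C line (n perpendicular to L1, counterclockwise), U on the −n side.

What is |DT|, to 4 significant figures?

58.84

The slot axis is L1's direction at 67.0°, so u = (cos 67.0°, sin 67.0°) = (0.3907, 0.9205) and n = (−sin 67.0°, cos 67.0°) = (-0.9205, 0.3907). D is at the origin and C lies 58.1 along u from D, so C = 58.1·u = (22.70, 53.48). Tangency of A1 to both parallel lines with radius 9.3 puts Q and U at D ± 9.3·n: Q = (-8.561, 3.634), U = (8.561, -3.634). Equal radii place T and B the same way about C: T = C + 9.3·n = (14.14, 57.12), B = C − 9.3·n = (31.26, 49.85). Then |DT| = |T − D| = 58.84.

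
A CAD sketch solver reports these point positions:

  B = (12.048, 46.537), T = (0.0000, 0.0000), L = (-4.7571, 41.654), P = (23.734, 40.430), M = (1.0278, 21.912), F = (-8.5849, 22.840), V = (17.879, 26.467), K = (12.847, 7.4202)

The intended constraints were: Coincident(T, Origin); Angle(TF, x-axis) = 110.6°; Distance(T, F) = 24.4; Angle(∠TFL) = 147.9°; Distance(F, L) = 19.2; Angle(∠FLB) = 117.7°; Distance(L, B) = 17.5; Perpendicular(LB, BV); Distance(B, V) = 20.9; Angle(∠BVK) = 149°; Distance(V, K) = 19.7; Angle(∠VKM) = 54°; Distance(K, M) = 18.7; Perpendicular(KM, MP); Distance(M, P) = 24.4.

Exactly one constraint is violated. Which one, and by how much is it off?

Distance(M, P) = 24.4 — off by 4.90.

T = (0.00, 0.00) ✓; TF at 110.6° ✓; |TF| = 24.40 ✓; ∠TFL = 147.9° ✓; |FL| = 19.20 ✓; ∠FLB = 117.7° ✓; |LB| = 17.50 ✓; ∠(LB, BV) = 90.00° ✓; |BV| = 20.90 ✓; ∠BVK = 149.0° ✓; |VK| = 19.70 ✓; ∠VKM = 54.00° ✓; |KM| = 18.70 ✓; ∠(KM, MP) = 90.00° ✓; |MP| = 29.30 ✗.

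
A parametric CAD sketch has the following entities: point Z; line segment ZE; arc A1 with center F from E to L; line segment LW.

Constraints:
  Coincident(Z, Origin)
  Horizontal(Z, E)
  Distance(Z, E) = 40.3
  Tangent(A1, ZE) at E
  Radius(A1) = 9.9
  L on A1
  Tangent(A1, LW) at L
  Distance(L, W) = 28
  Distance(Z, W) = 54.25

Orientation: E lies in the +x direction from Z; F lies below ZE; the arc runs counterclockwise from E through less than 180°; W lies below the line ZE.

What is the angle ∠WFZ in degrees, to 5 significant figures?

97.904°

Checks: |FL| = 9.900 ✓; ∠(FL, LW) = 90.00° ✓; |LW| = 28.00 ✓; |ZW| = 54.25 ✓.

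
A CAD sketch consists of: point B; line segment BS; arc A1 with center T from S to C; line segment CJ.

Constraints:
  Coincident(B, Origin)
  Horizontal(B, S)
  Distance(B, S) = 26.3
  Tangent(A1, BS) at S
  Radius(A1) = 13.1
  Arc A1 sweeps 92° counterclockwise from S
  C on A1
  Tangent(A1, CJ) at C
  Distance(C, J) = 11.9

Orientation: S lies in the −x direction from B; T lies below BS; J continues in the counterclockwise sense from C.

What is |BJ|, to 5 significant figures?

46.550

B is at the origin; B and S share the same y with |BS| = 26.3 and S on the −x side, so S = (-26.300, 0.0000). Tangency of A1 to BS means the radius TS is perpendicular to BS, so T = S + (0, -13.1) = (-26.300, -13.100). On A1, S sits at bearing 90° from T; a 92° counterclockwise sweep puts C at bearing 182°, so C = T + 13.1·(cos 182°, sin 182°) = (-39.392, -13.557). Tangency of A1 to CJ means the radius TC is perpendicular to CJ, so CJ runs along (−sin 182°, cos 182°); with |CJ| = 11.9, J = (-38.977, -25.450). Then |BJ| = |J − B| = 46.550.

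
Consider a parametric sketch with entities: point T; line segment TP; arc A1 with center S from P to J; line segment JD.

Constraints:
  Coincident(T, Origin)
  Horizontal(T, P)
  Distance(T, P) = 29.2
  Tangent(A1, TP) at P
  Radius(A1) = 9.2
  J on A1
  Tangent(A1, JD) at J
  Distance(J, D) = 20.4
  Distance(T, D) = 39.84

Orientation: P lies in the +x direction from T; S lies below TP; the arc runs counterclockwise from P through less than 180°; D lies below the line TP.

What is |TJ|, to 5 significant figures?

23.166

T is at the origin; T and P share the same y with |TP| = 29.2 and P on the +x side, so P = (29.200, 0.0000). A1 meets TP tangentially, so SP is at right angles to TP, so S = P + (0, -9.2) = (29.200, -9.2000). Since SJ ⟂ JD (tangency), |SD| = √(9.2² + 20.4²) = 22.379 regardless of where J sits on A1. So D lies on both circle(T, 39.84) and circle(S, 22.379); the below-TP intersection is D = (24.838, -31.149). J is the foot of the tangent from D: J = (20.237, -11.275).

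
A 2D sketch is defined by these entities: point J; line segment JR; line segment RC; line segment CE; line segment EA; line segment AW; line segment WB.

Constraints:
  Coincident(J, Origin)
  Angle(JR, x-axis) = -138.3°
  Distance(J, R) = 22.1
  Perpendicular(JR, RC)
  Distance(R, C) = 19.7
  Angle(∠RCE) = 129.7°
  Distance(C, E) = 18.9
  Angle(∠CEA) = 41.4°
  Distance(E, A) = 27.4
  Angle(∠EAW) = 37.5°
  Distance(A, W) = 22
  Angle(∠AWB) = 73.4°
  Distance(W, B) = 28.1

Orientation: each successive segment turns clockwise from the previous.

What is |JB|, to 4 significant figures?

30.30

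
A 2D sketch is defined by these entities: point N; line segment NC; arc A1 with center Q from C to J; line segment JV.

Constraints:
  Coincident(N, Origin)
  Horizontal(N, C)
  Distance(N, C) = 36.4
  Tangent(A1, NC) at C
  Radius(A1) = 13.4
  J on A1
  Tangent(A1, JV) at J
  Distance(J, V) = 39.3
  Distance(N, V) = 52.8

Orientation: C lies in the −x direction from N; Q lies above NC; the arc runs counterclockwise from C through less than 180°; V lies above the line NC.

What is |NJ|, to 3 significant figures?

25.8

N is at the origin; N and C share the same y with |NC| = 36.4 and C on the −x side, so C = (-36.4, 0.00). Tangency of A1 to NC means the radius QC is perpendicular to NC, so Q = C + (0, 13.4) = (-36.4, 13.4). Since QJ ⟂ JV (tangency), |QV| = √(13.4² + 39.3²) = 41.5 regardless of where J sits on A1. So V lies on both circle(N, 52.8) and circle(Q, 41.5); the above-NC intersection is V = (-16.9, 50.0). J is the foot of the tangent from V: J = (-23.2, 11.2).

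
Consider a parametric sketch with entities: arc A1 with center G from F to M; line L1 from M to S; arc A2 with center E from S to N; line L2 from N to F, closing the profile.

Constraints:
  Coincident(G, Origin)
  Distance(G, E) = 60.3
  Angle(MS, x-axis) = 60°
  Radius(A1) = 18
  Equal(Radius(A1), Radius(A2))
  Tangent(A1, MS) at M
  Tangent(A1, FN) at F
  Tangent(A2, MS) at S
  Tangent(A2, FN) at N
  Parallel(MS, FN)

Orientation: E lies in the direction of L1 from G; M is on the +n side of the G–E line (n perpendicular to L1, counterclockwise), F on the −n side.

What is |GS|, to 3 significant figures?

62.9

The slot axis is L1's direction at 60.0°, so u = (cos 60.0°, sin 60.0°) = (0.500, 0.866) and n = (−sin 60.0°, cos 60.0°) = (-0.866, 0.500). G is at the origin and E lies 60.3 along u from G, so E = 60.3·u = (30.2, 52.2). Tangency of A1 to both parallel lines with radius 18.0 puts M and F at G ± 18.0·n: M = (-15.6, 9.00), F = (15.6, -9.00). Equal radii place S and N the same way about E: S = E + 18.0·n = (14.6, 61.2), N = E − 18.0·n = (45.7, 43.2). Then |GS| = |S − G| = 62.9.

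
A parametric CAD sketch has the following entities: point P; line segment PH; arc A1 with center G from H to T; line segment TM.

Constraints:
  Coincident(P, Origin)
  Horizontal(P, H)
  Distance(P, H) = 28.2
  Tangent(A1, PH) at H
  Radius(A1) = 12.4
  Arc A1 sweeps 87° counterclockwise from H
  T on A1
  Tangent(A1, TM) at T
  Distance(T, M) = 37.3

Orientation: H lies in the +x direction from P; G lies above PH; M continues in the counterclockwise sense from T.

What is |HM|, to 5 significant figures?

51.054

On A1, H sits at bearing -90° from G; an 87° counterclockwise sweep puts T at bearing -3°, so T = G + 12.4·(cos -3°, sin -3°) = (40.583, 11.751). Tangency of A1 to TM means the radius GT is perpendicular to TM, so TM runs along (−sin -3°, cos -3°); with |TM| = 37.3, M = (42.535, 49.000). Then |HM| = |M − H| = 51.054.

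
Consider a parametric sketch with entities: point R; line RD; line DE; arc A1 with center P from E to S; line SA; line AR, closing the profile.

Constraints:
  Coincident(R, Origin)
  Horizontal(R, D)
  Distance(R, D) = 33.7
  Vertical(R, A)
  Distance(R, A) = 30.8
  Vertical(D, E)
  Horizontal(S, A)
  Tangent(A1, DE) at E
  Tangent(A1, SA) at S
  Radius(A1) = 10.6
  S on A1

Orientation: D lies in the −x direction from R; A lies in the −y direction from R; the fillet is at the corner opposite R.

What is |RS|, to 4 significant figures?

38.50

R is at the origin; RD is horizontal with |RD| = 33.7 and D on the −x side, so D = (-33.70, 0.000). RA is vertical with |RA| = 30.8 and A on the −y side, so A = (0.000, -30.80). The virtual corner opposite R is at (-33.70, -30.80). The tangent condition forces PE to be normal to DE and the tangent condition forces PS to be normal to SA, with radius 10.6, so the center P sits 10.6 in from both sides at P = (-23.10, -20.20). That places the tangent points at E = (-33.70, -20.20) on DE and S = (-23.10, -30.80) on SA. Then |RS| = |S − R| = 38.50.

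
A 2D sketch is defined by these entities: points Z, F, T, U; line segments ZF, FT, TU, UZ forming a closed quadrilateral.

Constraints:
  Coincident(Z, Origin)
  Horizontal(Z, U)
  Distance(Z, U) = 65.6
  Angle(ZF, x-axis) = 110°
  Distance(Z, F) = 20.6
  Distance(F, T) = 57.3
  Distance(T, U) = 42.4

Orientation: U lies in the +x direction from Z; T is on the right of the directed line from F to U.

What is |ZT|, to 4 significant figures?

38.78

Z is at the origin; ZU is horizontal with |ZU| = 65.6 and U in +x, so U = (65.6, 0). ZF runs at 110.0° with |ZF| = 20.6, so F = (-7.046, 19.36). T is determined by |FT| = 57.3 and |TU| = 42.4 together: it lies at the intersection of circle(F, 57.3) and circle(U, 42.4). With |FU| = 75.18, the foot of the radical line on FU is 47.47 from F and the perpendicular offset is √(57.3² − 47.47²) = 32.09. Taking the right-of-FU solution: T = (30.56, -23.87).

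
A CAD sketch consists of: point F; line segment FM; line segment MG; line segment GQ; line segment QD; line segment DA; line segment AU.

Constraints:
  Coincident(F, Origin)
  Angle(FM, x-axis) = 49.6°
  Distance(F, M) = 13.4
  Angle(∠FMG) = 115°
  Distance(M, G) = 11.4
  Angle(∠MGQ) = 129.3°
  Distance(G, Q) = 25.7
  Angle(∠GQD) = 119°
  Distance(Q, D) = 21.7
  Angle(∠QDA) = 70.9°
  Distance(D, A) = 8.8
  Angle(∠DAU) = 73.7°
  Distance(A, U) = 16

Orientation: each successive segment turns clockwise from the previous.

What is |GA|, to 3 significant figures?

34.3

∠GQD = 119.0° gives QD at -127° from the x-axis; with |QD| = 21.7, D = (17.0, -33.6). ∠QDA = 70.9° gives DA at 124° from the x-axis; with |DA| = 8.8, A = (12.1, -26.3). Then |GA| = |A − G| = 34.3.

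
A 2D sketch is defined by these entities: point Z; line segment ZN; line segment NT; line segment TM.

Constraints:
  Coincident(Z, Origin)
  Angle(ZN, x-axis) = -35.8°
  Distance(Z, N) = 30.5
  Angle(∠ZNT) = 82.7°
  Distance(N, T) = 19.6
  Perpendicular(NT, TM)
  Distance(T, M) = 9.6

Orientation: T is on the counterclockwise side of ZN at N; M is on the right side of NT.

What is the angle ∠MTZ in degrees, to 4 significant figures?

152.5°

∠ZNT = 82.7°, so NT runs at -35.8° + (180° − 82.7°) = 61.50° from the x-axis; with |NT| = 19.6, T = N + 19.6·(cos 61.50°, sin 61.50°) = (34.09, -0.6164). NT ⟂ TM; with |TM| = 9.6 on the right of NT, M = T + 9.6·(0.8788, -0.4772) = (42.53, -5.197). Then cos ∠MTZ = TM·TZ / (|TM||TZ|), giving 152.5°.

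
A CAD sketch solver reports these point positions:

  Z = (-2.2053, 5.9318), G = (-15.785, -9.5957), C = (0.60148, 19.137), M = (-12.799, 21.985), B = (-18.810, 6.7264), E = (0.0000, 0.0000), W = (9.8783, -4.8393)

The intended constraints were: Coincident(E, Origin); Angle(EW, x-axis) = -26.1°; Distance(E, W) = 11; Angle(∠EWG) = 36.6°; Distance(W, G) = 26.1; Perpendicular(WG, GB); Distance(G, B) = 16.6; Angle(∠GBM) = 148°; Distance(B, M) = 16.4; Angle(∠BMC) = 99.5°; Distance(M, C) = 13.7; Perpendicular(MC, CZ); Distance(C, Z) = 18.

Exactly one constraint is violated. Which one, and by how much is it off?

Distance(C, Z) = 18 — off by 4.50.

E = (0.00, 0.00) ✓; EW at -26.10° ✓; |EW| = 11.00 ✓; ∠EWG = 36.60° ✓; |WG| = 26.10 ✓; ∠(WG, GB) = 90.00° ✓; |GB| = 16.60 ✓; ∠GBM = 148.0° ✓; |BM| = 16.40 ✓; ∠BMC = 99.50° ✓; |MC| = 13.70 ✓; ∠(MC, CZ) = 90.00° ✓; |CZ| = 13.50 ✗.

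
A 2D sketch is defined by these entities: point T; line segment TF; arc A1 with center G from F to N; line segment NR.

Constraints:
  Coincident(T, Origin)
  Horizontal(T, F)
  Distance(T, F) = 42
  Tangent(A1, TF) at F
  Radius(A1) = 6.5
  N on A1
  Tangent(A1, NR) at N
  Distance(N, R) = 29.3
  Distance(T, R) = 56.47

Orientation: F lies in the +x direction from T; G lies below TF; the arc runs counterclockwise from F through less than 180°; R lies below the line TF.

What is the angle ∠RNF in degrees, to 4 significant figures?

127.7°

Checks: |GF| = 6.500 ✓; |GN| = 6.500 ✓; ∠(GN, NR) = 90.00° ✓; |NR| = 29.30 ✓; |TR| = 56.47 ✓.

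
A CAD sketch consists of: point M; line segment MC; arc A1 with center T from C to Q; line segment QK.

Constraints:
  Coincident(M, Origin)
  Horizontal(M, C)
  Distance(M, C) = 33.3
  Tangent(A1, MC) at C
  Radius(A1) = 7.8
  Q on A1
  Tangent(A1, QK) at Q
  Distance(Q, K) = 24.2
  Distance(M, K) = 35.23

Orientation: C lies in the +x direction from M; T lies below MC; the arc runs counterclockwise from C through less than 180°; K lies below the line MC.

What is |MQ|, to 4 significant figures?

26.40

M is at the origin; MC is horizontal with |MC| = 33.3 and C on the +x side, so C = (33.30, 0.000). Tangency of A1 to MC means the radius TC is perpendicular to MC, so T = C + (0, -7.8) = (33.30, -7.800). Since TQ ⟂ QK (tangency), |TK| = √(7.8² + 24.2²) = 25.43 regardless of where Q sits on A1. So K lies on both circle(M, 35.23) and circle(T, 25.43); the below-MC intersection is K = (19.64, -29.25). Q is the foot of the tangent from K: Q = (25.75, -5.830).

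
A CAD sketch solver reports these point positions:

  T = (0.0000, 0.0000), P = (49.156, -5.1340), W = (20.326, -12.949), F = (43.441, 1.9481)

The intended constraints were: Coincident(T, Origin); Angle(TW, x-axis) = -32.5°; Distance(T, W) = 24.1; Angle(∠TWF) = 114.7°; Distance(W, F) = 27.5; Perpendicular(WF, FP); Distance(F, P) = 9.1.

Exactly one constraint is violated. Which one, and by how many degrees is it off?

Perpendicular(WF, FP) — off by 6.10°.

T = (0.00, 0.00) ✓; TW at -32.50° ✓; |TW| = 24.10 ✓; ∠TWF = 114.7° ✓; |WF| = 27.50 ✓; ∠(WF, FP) = 83.90° ✗; |FP| = 9.100 ✓.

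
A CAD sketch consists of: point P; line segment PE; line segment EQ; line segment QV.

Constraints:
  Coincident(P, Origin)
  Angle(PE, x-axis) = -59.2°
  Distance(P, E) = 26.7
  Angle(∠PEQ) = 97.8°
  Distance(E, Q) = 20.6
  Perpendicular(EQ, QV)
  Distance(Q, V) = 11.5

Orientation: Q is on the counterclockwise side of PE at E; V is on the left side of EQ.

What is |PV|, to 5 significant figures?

28.467

∠PEQ = 97.8°, so EQ runs at -59.2° + (180° − 97.8°) = 23.000° from the x-axis; with |EQ| = 20.6, Q = E + 20.6·(cos 23.000°, sin 23.000°) = (32.634, -14.885). EQ is perpendicular to QV; with |QV| = 11.5 on the left of EQ, V = Q + 11.5·(-0.39073, 0.92050) = (28.141, -4.2994). Then |PV| = |V − P| = 28.467.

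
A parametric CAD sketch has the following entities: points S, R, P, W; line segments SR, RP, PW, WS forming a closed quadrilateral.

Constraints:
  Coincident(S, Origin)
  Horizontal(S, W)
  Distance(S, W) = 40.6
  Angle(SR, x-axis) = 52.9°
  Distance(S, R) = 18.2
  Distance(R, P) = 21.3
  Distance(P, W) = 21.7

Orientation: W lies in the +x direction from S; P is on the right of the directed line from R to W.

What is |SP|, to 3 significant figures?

20.1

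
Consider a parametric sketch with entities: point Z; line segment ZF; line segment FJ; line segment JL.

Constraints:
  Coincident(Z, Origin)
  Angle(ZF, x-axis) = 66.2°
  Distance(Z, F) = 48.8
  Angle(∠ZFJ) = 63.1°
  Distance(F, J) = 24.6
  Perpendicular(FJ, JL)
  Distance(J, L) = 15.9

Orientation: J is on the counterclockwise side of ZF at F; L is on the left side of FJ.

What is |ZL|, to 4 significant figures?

27.73

Z is at the origin; ZF runs at 66.2° with length 48.8, so F = 48.8·(cos 66.2°, sin 66.2°) = (19.69, 44.65). ∠ZFJ = 63.1°, so FJ runs at 66.2° + (180° − 63.1°) = 183.1° from the x-axis; with |FJ| = 24.6, J = F + 24.6·(cos 183.1°, sin 183.1°) = (-4.871, 43.32). FJ ⟂ JL; with |JL| = 15.9 on the left of FJ, L = J + 15.9·(0.05408, -0.9985) = (-4.011, 27.44). Then |ZL| = |L − Z| = 27.73.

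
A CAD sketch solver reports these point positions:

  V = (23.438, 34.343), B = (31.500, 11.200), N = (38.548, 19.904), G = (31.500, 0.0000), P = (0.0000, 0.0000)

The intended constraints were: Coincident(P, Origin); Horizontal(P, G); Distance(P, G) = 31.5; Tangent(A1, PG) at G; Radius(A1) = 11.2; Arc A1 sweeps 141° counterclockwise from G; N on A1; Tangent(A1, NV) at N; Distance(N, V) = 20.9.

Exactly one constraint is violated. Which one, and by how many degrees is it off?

Tangent(A1, NV) at N — off by 4.70°.

P = (0.00, 0.00) ✓; P.y = 0.00, G.y = 0.00 ✓; |PG| = 31.50 ✓; ∠(BG, GP) = 90.00° ✓; |BG| = 11.20 ✓; bearing(B→N) − bearing(B→G) = 141.0° ✓; |BN| = 11.20 ✓; ∠(BN, NV) = 94.70° ✗; |NV| = 20.90 ✓.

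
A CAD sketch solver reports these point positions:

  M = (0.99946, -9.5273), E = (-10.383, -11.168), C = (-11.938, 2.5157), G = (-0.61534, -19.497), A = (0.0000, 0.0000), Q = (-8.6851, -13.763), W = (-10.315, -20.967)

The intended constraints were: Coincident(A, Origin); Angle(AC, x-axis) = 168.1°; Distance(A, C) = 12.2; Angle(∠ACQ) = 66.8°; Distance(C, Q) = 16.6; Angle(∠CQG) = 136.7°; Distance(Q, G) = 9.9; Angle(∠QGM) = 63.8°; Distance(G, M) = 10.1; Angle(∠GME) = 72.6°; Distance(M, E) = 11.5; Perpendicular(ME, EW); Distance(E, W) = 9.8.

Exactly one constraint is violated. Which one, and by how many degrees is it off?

Perpendicular(ME, EW) — off by 7.80°.

A = (0.00, 0.00) ✓; AC at 168.1° ✓; |AC| = 12.20 ✓; ∠ACQ = 66.80° ✓; |CQ| = 16.60 ✓; ∠CQG = 136.7° ✓; |QG| = 9.899 ✓; ∠QGM = 63.80° ✓; |GM| = 10.10 ✓; ∠GME = 72.60° ✓; |ME| = 11.50 ✓; ∠(ME, EW) = 82.20° ✗; |EW| = 9.799 ✓.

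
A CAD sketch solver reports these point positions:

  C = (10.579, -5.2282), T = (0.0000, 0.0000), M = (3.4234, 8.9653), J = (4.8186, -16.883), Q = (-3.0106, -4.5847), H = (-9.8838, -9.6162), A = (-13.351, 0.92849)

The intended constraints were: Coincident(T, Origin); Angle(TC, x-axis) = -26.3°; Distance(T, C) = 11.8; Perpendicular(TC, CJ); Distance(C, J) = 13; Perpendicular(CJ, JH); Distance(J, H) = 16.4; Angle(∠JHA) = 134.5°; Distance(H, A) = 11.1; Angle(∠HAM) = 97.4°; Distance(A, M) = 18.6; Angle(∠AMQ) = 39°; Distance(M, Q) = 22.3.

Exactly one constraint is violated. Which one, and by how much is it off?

Distance(M, Q) = 22.3 — off by 7.30.

T = (0.00, 0.00) ✓; TC at -26.30° ✓; |TC| = 11.80 ✓; ∠(TC, CJ) = 90.00° ✓; |CJ| = 13.00 ✓; ∠(CJ, JH) = 90.00° ✓; |JH| = 16.40 ✓; ∠JHA = 134.5° ✓; |HA| = 11.10 ✓; ∠HAM = 97.40° ✓; |AM| = 18.60 ✓; ∠AMQ = 39.00° ✓; |MQ| = 15.00 ✗.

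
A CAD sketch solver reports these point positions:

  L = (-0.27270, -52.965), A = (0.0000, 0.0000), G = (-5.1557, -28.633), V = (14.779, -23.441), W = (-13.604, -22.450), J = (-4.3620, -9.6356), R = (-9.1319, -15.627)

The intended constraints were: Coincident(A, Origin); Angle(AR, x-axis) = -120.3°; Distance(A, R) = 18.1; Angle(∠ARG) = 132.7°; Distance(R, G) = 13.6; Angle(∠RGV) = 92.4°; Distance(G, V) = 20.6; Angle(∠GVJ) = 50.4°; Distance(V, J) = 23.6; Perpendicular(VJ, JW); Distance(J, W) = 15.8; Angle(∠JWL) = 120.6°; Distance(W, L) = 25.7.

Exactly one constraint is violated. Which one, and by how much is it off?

Distance(W, L) = 25.7 — off by 7.60.

A = (0.00, 0.00) ✓; AR at -120.3° ✓; |AR| = 18.10 ✓; ∠ARG = 132.7° ✓; |RG| = 13.60 ✓; ∠RGV = 92.40° ✓; |GV| = 20.60 ✓; ∠GVJ = 50.40° ✓; |VJ| = 23.60 ✓; ∠(VJ, JW) = 90.00° ✓; |JW| = 15.80 ✓; ∠JWL = 120.6° ✓; |WL| = 33.30 ✗.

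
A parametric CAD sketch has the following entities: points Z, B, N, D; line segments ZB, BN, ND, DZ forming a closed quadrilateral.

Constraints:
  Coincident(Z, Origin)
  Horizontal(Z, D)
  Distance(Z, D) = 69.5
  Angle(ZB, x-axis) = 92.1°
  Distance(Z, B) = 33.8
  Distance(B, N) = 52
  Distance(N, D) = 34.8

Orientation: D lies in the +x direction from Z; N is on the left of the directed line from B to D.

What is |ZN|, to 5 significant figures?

58.382

Checks: |BN| = 52.00 ✓; |ND| = 34.80 ✓.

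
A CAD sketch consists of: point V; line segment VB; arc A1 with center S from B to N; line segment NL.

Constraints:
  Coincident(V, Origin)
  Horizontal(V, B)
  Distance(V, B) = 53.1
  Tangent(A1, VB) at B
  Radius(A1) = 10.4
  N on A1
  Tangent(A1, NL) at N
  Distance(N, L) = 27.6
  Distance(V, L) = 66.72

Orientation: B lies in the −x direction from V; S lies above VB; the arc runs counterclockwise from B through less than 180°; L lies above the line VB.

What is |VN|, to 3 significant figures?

45.7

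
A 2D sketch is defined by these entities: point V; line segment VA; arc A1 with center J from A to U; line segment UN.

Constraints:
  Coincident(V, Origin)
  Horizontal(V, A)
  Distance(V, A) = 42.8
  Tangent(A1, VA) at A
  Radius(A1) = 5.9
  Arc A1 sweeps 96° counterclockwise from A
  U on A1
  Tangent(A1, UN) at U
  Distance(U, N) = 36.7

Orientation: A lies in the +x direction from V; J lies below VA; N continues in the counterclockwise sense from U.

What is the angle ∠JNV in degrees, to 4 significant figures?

46.60°

On A1, A sits at bearing 90° from J; a 96° counterclockwise sweep puts U at bearing 186°, so U = J + 5.9·(cos 186°, sin 186°) = (36.93, -6.517). Tangency of A1 to UN means the radius JU is perpendicular to UN, so UN runs along (−sin 186°, cos 186°); with |UN| = 36.7, N = (40.77, -43.02). Then cos ∠JNV = NJ·NV / (|NJ||NV|), giving 46.60°.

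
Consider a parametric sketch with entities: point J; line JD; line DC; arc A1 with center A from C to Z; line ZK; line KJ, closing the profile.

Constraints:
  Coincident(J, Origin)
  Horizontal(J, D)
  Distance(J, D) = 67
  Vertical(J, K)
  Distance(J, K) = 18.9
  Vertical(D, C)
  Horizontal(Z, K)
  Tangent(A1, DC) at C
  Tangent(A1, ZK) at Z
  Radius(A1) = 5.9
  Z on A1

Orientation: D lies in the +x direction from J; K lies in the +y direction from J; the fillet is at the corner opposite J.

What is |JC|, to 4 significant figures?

68.25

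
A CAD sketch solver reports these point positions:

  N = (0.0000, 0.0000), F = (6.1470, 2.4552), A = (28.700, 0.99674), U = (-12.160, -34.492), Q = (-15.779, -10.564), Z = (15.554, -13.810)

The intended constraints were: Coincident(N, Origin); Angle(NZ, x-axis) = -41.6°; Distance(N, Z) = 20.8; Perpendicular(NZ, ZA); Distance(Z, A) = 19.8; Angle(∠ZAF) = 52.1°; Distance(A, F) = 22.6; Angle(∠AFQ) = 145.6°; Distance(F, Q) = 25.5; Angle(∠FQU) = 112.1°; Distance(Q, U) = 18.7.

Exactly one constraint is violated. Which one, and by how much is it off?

Distance(Q, U) = 18.7 — off by 5.50.

N = (0.00, 0.00) ✓; NZ at -41.60° ✓; |NZ| = 20.80 ✓; ∠(NZ, ZA) = 90.00° ✓; |ZA| = 19.80 ✓; ∠ZAF = 52.10° ✓; |AF| = 22.60 ✓; ∠AFQ = 145.6° ✓; |FQ| = 25.50 ✓; ∠FQU = 112.1° ✓; |QU| = 24.20 ✗.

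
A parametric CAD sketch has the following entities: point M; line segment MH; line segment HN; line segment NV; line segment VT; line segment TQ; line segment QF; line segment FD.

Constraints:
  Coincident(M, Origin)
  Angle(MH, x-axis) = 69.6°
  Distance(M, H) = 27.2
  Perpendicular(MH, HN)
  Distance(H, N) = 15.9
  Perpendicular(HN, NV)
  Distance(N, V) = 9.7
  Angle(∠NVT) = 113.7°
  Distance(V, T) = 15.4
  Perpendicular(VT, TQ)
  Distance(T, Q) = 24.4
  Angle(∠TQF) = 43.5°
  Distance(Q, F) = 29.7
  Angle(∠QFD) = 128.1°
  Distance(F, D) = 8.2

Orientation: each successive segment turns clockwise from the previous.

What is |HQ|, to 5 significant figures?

10.284

∠NVT = 113.7° gives VT at -176.70° from the x-axis; with |VT| = 15.4, T = (5.6283, 9.9737). VT is perpendicular to TQ, so TQ runs at 93.300°; with |TQ| = 24.4, Q = (4.2238, 34.333). Then |HQ| = |Q − H| = 10.284.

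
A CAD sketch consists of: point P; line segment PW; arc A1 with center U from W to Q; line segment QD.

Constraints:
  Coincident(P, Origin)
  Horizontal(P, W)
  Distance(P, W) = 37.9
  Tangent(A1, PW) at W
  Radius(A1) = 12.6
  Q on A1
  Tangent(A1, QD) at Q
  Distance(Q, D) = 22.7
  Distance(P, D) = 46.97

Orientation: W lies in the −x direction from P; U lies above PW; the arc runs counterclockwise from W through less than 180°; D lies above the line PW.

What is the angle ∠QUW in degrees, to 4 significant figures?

98.90°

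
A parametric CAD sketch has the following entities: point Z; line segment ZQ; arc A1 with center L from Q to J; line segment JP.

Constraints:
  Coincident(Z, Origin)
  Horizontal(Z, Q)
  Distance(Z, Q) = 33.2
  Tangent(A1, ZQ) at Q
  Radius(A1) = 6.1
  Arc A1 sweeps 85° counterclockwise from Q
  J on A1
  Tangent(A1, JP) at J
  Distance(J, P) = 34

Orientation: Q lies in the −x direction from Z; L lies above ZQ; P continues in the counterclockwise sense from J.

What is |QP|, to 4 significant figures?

40.46

Z is at the origin; Z and Q share the same y with |ZQ| = 33.2 and Q on the −x side, so Q = (-33.20, 0.000). Tangency of A1 to ZQ means the radius LQ is perpendicular to ZQ, so L = Q + (0, 6.1) = (-33.20, 6.100). On A1, Q sits at bearing -90° from L; an 85° counterclockwise sweep puts J at bearing -5°, so J = L + 6.1·(cos -5°, sin -5°) = (-27.12, 5.568). The tangent condition forces LJ to be normal to JP, so JP runs along (−sin -5°, cos -5°); with |JP| = 34.0, P = (-24.16, 39.44). Then |QP| = |P − Q| = 40.46.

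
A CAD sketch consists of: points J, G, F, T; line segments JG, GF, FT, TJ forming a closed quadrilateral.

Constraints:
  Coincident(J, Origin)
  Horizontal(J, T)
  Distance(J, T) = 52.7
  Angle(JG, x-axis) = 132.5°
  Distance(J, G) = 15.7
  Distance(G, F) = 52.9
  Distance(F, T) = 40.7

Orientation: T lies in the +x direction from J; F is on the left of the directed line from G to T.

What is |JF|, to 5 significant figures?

51.477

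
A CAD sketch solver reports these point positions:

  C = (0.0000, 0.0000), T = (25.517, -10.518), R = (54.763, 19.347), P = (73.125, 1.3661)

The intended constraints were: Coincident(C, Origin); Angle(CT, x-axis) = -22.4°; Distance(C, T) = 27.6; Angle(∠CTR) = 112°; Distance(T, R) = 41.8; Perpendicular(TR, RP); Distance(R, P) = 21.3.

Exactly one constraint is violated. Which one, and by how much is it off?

Distance(R, P) = 21.3 — off by 4.40.

C = (0.00, 0.00) ✓; CT at -22.40° ✓; |CT| = 27.60 ✓; ∠CTR = 112.0° ✓; |TR| = 41.80 ✓; ∠(TR, RP) = 90.00° ✓; |RP| = 25.70 ✗.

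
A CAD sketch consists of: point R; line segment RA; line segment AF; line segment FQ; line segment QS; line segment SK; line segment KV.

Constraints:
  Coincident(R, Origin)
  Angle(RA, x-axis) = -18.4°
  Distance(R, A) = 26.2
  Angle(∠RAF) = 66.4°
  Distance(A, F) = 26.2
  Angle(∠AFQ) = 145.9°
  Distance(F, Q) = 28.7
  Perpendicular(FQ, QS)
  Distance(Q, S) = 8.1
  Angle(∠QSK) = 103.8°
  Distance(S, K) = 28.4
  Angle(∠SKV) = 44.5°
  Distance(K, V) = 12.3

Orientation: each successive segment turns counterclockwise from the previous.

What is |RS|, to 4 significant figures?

34.96

R is at the origin; RA runs at -18.4° with length 26.2, so A = (24.86, -8.270). ∠RAF = 66.4° gives AF at 95.20° from the x-axis; with |AF| = 26.2, F = (22.49, 17.82). ∠AFQ = 145.9° gives FQ at 129.3° from the x-axis; with |FQ| = 28.7, Q = (4.308, 40.03). FQ is perpendicular to QS, so QS runs at -140.7°; with |QS| = 8.1, S = (-1.960, 34.90). Then |RS| = |S − R| = 34.96.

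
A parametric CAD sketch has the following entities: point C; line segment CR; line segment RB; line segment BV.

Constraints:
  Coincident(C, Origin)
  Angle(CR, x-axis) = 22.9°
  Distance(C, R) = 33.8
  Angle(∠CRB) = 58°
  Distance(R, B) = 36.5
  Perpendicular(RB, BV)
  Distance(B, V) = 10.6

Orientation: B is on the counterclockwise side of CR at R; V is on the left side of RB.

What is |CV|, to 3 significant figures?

25.9

C is at the origin; CR runs at 22.9° with length 33.8, so R = 33.8·(cos 22.9°, sin 22.9°) = (31.1, 13.2). ∠CRB = 58.0°, so RB runs at 22.9° + (180° − 58.0°) = 145° from the x-axis; with |RB| = 36.5, B = R + 36.5·(cos 145°, sin 145°) = (1.27, 34.1). The perpendicularity gives BV at right angles to RB; with |BV| = 10.6 on the left of RB, V = B + 10.6·(-0.575, -0.818) = (-4.82, 25.5). Then |CV| = |V − C| = 25.9.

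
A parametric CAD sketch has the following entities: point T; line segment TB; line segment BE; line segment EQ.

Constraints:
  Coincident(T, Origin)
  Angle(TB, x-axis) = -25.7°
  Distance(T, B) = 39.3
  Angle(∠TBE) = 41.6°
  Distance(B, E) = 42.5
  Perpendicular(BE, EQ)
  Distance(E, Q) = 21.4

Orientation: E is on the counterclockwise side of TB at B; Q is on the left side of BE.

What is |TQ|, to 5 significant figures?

13.926

T is at the origin; TB runs at -25.7° with length 39.3, so B = 39.3·(cos -25.7°, sin -25.7°) = (35.412, -17.043). ∠TBE = 41.6°, so BE runs at -25.7° + (180° − 41.6°) = 112.70° from the x-axis; with |BE| = 42.5, E = B + 42.5·(cos 112.70°, sin 112.70°) = (19.011, 22.165). BE ⟂ EQ; with |EQ| = 21.4 on the left of BE, Q = E + 21.4·(-0.92254, -0.38591) = (-0.73099, 13.907). Then |TQ| = |Q − T| = 13.926.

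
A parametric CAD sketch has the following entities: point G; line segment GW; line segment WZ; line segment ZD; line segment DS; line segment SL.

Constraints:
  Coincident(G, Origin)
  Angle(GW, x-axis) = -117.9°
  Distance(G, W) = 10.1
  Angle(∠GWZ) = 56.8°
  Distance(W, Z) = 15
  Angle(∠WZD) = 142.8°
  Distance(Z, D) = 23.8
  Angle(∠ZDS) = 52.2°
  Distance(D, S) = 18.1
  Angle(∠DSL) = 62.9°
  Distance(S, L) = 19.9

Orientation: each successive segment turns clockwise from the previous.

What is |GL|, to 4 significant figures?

17.51

∠ZDS = 52.2° gives DS at -46.10° from the x-axis; with |DS| = 18.1, S = (4.011, 14.71). ∠DSL = 62.9° gives SL at -163.2° from the x-axis; with |SL| = 19.9, L = (-15.04, 8.963). Then |GL| = |L − G| = 17.51.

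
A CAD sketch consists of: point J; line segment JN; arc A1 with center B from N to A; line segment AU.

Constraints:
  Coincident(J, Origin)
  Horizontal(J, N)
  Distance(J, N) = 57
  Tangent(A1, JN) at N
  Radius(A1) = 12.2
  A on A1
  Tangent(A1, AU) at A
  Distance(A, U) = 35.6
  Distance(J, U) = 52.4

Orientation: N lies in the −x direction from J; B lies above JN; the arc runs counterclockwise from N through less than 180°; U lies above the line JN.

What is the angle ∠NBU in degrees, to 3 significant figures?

140°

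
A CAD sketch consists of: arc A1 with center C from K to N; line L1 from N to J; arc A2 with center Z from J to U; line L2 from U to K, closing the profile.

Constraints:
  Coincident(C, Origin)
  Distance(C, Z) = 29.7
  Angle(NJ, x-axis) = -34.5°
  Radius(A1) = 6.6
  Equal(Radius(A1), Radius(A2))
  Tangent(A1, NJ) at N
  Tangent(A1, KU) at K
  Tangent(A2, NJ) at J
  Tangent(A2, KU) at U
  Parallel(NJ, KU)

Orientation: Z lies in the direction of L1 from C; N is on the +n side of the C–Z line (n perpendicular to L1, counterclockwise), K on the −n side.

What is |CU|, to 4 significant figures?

30.42

The slot axis is L1's direction at -34.5°, so u = (cos -34.5°, sin -34.5°) = (0.8241, -0.5664) and n = (−sin -34.5°, cos -34.5°) = (0.5664, 0.8241). C is at the origin and Z lies 29.7 along u from C, so Z = 29.7·u = (24.48, -16.82). Tangency of A1 to both parallel lines with radius 6.6 puts N and K at C ± 6.6·n: N = (3.738, 5.439), K = (-3.738, -5.439). Equal radii place J and U the same way about Z: J = Z + 6.6·n = (28.21, -11.38), U = Z − 6.6·n = (20.74, -22.26). Then |CU| = |U − C| = 30.42.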